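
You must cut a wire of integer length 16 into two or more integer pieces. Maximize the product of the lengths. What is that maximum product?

324

Fill m[k] for k=2..16: at each k try every first piece i and multiply by the better of (k−i) uncut or m[k−i].
m[2] = 1×max(1,0) = 1×1 = 1
m[3] = max(1×2, 2×1) = 2
m[4] = max(1×3, 2×2, 3×1) = 4
m[5] = max(1×4, 2×3, 3×2, 4×1) = 6
m[6] = max(1×6, 2×4, 3×3, 4×2, 5×1) = 9
m[7] = max(1×9, 2×6, 3×4, 4×3, 5×2, 6×1) = 12
m[8] = max(1×12, 2×9, 3×6, …, 6×2, 7×1) = 18
m[9] = max(1×18, 2×12, 3×9, …, 7×2, 8×1) = 27
m[10] = max(1×27, 2×18, 3×12, …, 8×2, 9×1) = 36
m[11] = max(1×36, 2×27, 3×18, …, 9×2, 10×1) = 54
m[12] = max(1×54, 2×36, 3×27, …, 10×2, 11×1) = 81
m[13] = max(1×81, 2×54, 3×36, …, 11×2, 12×1) = 108
m[14] = max(1×108, 2×81, 3×54, …, 12×2, 13×1) = 162
m[15] = max(1×162, 2×108, 3×81, …, 13×2, 14×1) = 243
m[16] = max(1×243, 2×162, 3×108, …, 14×2, 15×1) = 324
One optimal split: 3 + 3 + 3 + 3 + 2 + 2; product 3×3×3×3×2×2 = 324.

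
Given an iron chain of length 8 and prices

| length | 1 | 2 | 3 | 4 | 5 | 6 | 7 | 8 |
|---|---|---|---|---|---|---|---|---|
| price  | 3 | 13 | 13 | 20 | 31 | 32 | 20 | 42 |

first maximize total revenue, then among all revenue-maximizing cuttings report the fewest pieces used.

Consider every possible first cut. r[k] is the best of p[i]+r[k−i] over all sellable i≤k.
r[1] = 3
r[2] = max(3+3, 13+0) = 13
r[3] = max(3+13, 13+3, 13+0) = 16
r[4] = max(3+16, 13+13, 13+3, 20+0) = 26
r[5] = max(3+26, 13+16, 13+13, 20+3, 31+0) = 31
r[6] = max(3+31, 13+26, 13+16, 20+13, 31+3, 32+0) = 39
r[7] = max(3+39, 13+31, 13+26, …, 32+3, 20+0) = 44
r[8] = max(3+44, 13+39, 13+31, …, 20+3, 42+0) = 52
Maximum revenue is $52.
Now minimize piece count subject to staying optimal: for each k, pieces[k] = 1 + min over i with p[i]+r[k−i]=r[k] of pieces[k−i].
pieces[5] = 1
pieces[6] = 3
pieces[7] = 2
pieces[8] = 4

4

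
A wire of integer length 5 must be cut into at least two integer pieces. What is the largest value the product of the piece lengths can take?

Define f[k] = max over 1≤i<k of i · max(k−i, f[k−i]); the inner max lets the remainder stay uncut if that's better.
f[2] = 1×max(1,0) = 1×1 = 1
f[3] = 1×max(2,1) = 1×2 = 2
f[4] = 2×max(2,1) = 2×2 = 4
f[5] = 2×max(3,2) = 2×3 = 6
One optimal split: 3 + 2; product 3×2 = 6.

6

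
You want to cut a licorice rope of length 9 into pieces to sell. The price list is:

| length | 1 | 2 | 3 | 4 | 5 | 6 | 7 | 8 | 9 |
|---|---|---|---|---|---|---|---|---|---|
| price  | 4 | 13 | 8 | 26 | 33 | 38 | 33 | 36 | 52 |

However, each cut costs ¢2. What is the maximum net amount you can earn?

Let r[k] be the best obtainable value from length k. For each k, try every first piece i and keep the best of price[i] + r[k−i] minus the 2 cut fee when i<k.
r[1] = 4
r[2] = 13
r[3] = 15  (first piece 1, then r[2]=13)
r[4] = 26
r[5] = 33
r[6] = 38
r[7] = 44  (first piece 2, then r[5]=33)
r[8] = 50  (first piece 4, then r[4]=26)
r[9] = 57  (first piece 4, then r[5]=33)
One optimal plan: pieces 5 + 4 (1 cut) → ¢59 − ¢2 = ¢57.

57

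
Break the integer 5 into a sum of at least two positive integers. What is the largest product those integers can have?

6

Let P[k] be the best product for length k (with at least one cut). For each first piece i, the rest contributes max(k−i, P[k−i]).
P[2] = 1×max(1,0) = 1×1 = 1
P[3] = 1×max(2,1) = 1×2 = 2
P[4] = 2×max(2,1) = 2×2 = 4
P[5] = 2×max(3,2) = 2×3 = 6
One optimal split: 3 + 2; product 3×2 = 6.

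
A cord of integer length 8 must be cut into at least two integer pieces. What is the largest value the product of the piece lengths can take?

Fill P[k] for k=2..8: at each k try every first piece i and multiply by the better of (k−i) uncut or P[k−i].
P[2] = 1×max(1,0) = 1×1 = 1
P[3] = 1×max(2,1) = 1×2 = 2
P[4] = 2×max(2,1) = 2×2 = 4
P[5] = 2×max(3,2) = 2×3 = 6
P[6] = 3×max(3,2) = 3×3 = 9
P[7] = 2×max(5,6) = 2×6 = 12
P[8] = 2×max(6,9) = 2×9 = 18
One optimal split: 3 + 3 + 2; product 3×3×2 = 18.

18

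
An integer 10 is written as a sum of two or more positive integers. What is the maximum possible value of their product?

36

Let P[k] be the best product for length k (with at least one cut). For each first piece i, the rest contributes max(k−i, P[k−i]).
P[2] = 1·max(1,0) = 1·1 = 1
P[3] = 1·max(2,1) = 1·2 = 2
P[4] = 2·max(2,1) = 2·2 = 4
P[5] = 2·max(3,2) = 2·3 = 6
P[6] = 3·max(3,2) = 3·3 = 9
P[7] = 2·max(5,6) = 2·6 = 12
P[8] = 2·max(6,9) = 2·9 = 18
P[9] = 3·max(6,9) = 3·9 = 27
P[10] = 2·max(8,18) = 2·18 = 36
One optimal split: 3 + 3 + 2 + 2; product 3·3·2·2 = 36.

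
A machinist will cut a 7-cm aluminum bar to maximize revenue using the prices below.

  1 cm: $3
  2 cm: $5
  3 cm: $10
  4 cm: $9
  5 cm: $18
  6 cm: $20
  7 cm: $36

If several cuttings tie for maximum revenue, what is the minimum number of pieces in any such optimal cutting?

Consider every possible first cut. r[k] is the best of p[i]+r[k−i] over all sellable i≤k.
r[1] = 3
r[2] = max(3+3, 5+0) = 6
r[3] = max(3+6, 5+3, 10+0) = 10
r[4] = max(3+10, 5+6, 10+3, 9+0) = 13
r[5] = max(3+13, 5+10, 10+6, 9+3, 18+0) = 18
r[6] = max(3+18, 5+13, 10+10, 9+6, 18+3, 20+0) = 21
r[7] = max(3+21, 5+18, 10+13, …, 20+3, 36+0) = 36
Maximum revenue is $36.
Now minimize piece count subject to staying optimal: for each k, pieces[k] = 1 + min over i with p[i]+r[k−i]=r[k] of pieces[k−i].
pieces[4] = 2
pieces[5] = 1
pieces[6] = 2
pieces[7] = 1

1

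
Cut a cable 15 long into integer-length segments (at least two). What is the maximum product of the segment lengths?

243

Fill P[k] for k=2..15: at each k try every first piece i and multiply by the better of (k−i) uncut or P[k−i].
P[2] = 1·max(1,0) = 1·1 = 1
P[3] = 1·max(2,1) = 1·2 = 2
P[4] = 2·max(2,1) = 2·2 = 4
P[5] = 2·max(3,2) = 2·3 = 6
P[6] = 3·max(3,2) = 3·3 = 9
P[7] = 2·max(5,6) = 2·6 = 12
P[8] = 2·max(6,9) = 2·9 = 18
P[9] = 3·max(6,9) = 3·9 = 27
P[10] = 2·max(8,18) = 2·18 = 36
P[11] = 2·max(9,27) = 2·27 = 54
P[12] = 3·max(9,27) = 3·27 = 81
P[13] = 2·max(11,54) = 2·54 = 108
P[14] = 2·max(12,81) = 2·81 = 162
P[15] = 3·max(12,81) = 3·81 = 243
One optimal split: 3 + 3 + 3 + 3 + 3; product 3·3·3·3·3 = 243.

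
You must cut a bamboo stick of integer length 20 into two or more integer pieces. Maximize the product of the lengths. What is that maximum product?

1458

Fill P[k] for k=2..20: at each k try every first piece i and multiply by the better of (k−i) uncut or P[k−i].
P[2] = 1·max(1,0) = 1·1 = 1
P[3] = 1·max(2,1) = 1·2 = 2
P[4] = 2·max(2,1) = 2·2 = 4
P[5] = 2·max(3,2) = 2·3 = 6
P[6] = 3·max(3,2) = 3·3 = 9
P[7] = 2·max(5,6) = 2·6 = 12
P[8] = 2·max(6,9) = 2·9 = 18
P[9] = 3·max(6,9) = 3·9 = 27
P[10] = 2·max(8,18) = 2·18 = 36
P[11] = 2·max(9,27) = 2·27 = 54
P[12] = 3·max(9,27) = 3·27 = 81
P[13] = 2·max(11,54) = 2·54 = 108
P[14] = 2·max(12,81) = 2·81 = 162
P[15] = 3·max(12,81) = 3·81 = 243
P[16] = 2·max(14,162) = 2·162 = 324
P[17] = 2·max(15,243) = 2·243 = 486
P[18] = 3·max(15,243) = 3·243 = 729
P[19] = 2·max(17,486) = 2·486 = 972
P[20] = 2·max(18,729) = 2·729 = 1458
One optimal split: 3 + 3 + 3 + 3 + 3 + 3 + 2; product 3·3·3·3·3·3·2 = 1458.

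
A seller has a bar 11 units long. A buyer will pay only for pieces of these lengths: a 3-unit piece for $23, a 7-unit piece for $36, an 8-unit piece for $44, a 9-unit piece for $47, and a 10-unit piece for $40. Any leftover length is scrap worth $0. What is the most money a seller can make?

Build f[k] bottom-up: f[k] = max over allowed piece i of (p[i] + f[k−i]).
f[1] = 0
f[2] = 0
f[3] = 23
f[4] = 23
f[5] = 23
f[6] = 46  (first piece 3, then f[3]=23)
f[7] = max(23+23, 36+0) = 46
f[8] = max(23+23, 36+0, 44+0) = 46
f[9] = max(23+46, 36+0, 44+0, 47+0) = 69
f[10] = max(23+46, 36+23, 44+0, 47+0, 40+0) = 69
f[11] = max(23+46, 36+23, 44+23, 47+0, 40+0) = 69
One optimal cutting: pieces 3 + 3 + 3 with 2 units of scrap → $69.

69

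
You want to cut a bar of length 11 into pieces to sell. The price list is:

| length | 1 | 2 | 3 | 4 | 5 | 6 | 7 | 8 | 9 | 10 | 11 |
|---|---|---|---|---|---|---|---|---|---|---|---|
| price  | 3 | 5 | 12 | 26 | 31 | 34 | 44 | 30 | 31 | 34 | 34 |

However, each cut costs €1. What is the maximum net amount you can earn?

Consider every possible first cut. v[k] is the best of p[i]+v[k−i] over all sellable i≤k, charging 1 whenever i<k.
v[1] = 3
v[2] = 5  (first piece 1, then v[1]=3)
v[3] = 12
v[4] = 26
v[5] = 31
v[6] = 34
v[7] = 44
v[8] = 51  (first piece 4, then v[4]=26)
v[9] = 56  (first piece 4, then v[5]=31)
v[10] = 61  (first piece 5, then v[5]=31)
v[11] = 69  (first piece 4, then v[7]=44)
One optimal plan: pieces 7 + 4 (1 cut) → €70 − €1 = €69.

69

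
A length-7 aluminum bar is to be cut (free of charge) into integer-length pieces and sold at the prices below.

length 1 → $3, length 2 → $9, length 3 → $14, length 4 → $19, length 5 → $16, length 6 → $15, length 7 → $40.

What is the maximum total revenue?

Build R[k] bottom-up: R[k] = max over allowed piece i of (p[i] + R[k−i]).
R[1] = 3
R[2] = max(3+3, 9+0) = 9
R[3] = max(3+9, 9+3, 14+0) = 14
R[4] = max(3+14, 9+9, 14+3, 19+0) = 19
R[5] = max(3+19, 9+14, 14+9, 19+3, 16+0) = 23
R[6] = max(3+23, 9+19, 14+14, 19+9, 16+3, 15+0) = 28
R[7] = max(3+28, 9+23, 14+19, …, 15+3, 40+0) = 40
Best is to sell the whole 7-cm piece uncut for $40.

40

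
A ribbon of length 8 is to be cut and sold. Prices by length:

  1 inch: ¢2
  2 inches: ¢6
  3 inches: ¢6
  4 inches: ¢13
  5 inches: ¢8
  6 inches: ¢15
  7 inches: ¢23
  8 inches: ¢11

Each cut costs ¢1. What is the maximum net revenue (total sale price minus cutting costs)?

Let net[k] be the best obtainable value from length k. For each k, try every first piece i and keep the best of price[i] + net[k−i] minus the 1 cut fee when i<k.
net[1] = 2
net[2] = 6
net[3] = 7  (first piece 1, then net[2]=6)
net[4] = 13
net[5] = 14  (first piece 1, then net[4]=13)
net[6] = 18  (first piece 2, then net[4]=13)
net[7] = 23
net[8] = 25  (first piece 4, then net[4]=13)
One optimal plan: pieces 4 + 4 (1 cut) → ¢26 − ¢1 = ¢25.

25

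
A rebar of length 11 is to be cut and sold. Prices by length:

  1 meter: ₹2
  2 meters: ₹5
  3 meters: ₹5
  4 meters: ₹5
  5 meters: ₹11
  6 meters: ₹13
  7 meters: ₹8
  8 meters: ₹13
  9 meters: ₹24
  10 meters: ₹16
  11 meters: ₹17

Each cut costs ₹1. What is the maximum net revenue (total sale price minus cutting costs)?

Let r[k] be the best obtainable value from length k. For each k, try every first piece i and keep the best of price[i] + r[k−i] minus the 1 cut fee when i<k.
r[1] = 2
r[2] = max(2+2-1, 5+0) = 5
r[3] = max(2+5-1, 5+2-1, 5+0) = 6
r[4] = max(2+6-1, 5+5-1, 5+2-1, 5+0) = 9
r[5] = max(2+9-1, 5+6-1, 5+5-1, 5+2-1, 11+0) = 11
r[6] = max(2+11-1, 5+9-1, 5+6-1, 5+5-1, 11+2-1, 13+0) = 13
r[7] = max(2+13-1, 5+11-1, 5+9-1, …, 13+2-1, 8+0) = 15
r[8] = max(2+15-1, 5+13-1, 5+11-1, …, 8+2-1, 13+0) = 17
r[9] = max(2+17-1, 5+15-1, 5+13-1, …, 13+2-1, 24+0) = 24
r[10] = max(2+24-1, 5+17-1, 5+15-1, …, 24+2-1, 16+0) = 25
r[11] = max(2+25-1, 5+24-1, 5+17-1, …, 16+2-1, 17+0) = 28
One optimal plan: pieces 9 + 2 (1 cut) → ₹29 − ₹1 = ₹28.

28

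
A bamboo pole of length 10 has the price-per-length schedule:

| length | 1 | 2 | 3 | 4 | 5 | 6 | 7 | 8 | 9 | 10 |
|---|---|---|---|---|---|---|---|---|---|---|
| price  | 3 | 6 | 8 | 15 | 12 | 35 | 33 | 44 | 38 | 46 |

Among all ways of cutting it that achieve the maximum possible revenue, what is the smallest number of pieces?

Build r[k] bottom-up: r[k] = max over allowed piece i of (p[i] + r[k−i]).
r[1] = 3
r[2] = 6  (first piece 1, then r[1]=3)
r[3] = 9  (first piece 1, then r[2]=6)
r[4] = 15
r[5] = 18  (first piece 1, then r[4]=15)
r[6] = 35
r[7] = 38  (first piece 1, then r[6]=35)
r[8] = 44
r[9] = 47  (first piece 1, then r[8]=44)
r[10] = 50  (first piece 1, then r[9]=47)
Maximum revenue is $50.
Now minimize piece count subject to staying optimal: for each k, pieces[k] = 1 + min over i with p[i]+r[k−i]=r[k] of pieces[k−i].
pieces[7] = 2
pieces[8] = 1
pieces[9] = 2
pieces[10] = 2

2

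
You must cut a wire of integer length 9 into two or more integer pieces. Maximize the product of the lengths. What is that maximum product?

Fill g[k] for k=2..9: at each k try every first piece i and multiply by the better of (k−i) uncut or g[k−i].
g[2] = 1·max(1,0) = 1·1 = 1
g[3] = 1·max(2,1) = 1·2 = 2
g[4] = 2·max(2,1) = 2·2 = 4
g[5] = 2·max(3,2) = 2·3 = 6
g[6] = 3·max(3,2) = 3·3 = 9
g[7] = 2·max(5,6) = 2·6 = 12
g[8] = 2·max(6,9) = 2·9 = 18
g[9] = 3·max(6,9) = 3·9 = 27
One optimal split: 3 + 3 + 3; product 3·3·3 = 27.

27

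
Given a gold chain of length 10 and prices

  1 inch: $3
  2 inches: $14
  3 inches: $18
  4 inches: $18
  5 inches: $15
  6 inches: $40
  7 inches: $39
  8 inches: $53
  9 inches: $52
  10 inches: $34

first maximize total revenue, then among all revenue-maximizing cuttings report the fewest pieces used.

5

Let r[k] be the best obtainable value from length k. For each k, try every first piece i and keep the best of price[i] + r[k−i].
r[1] = 3
r[2] = max(3+3, 14+0) = 14
r[3] = max(3+14, 14+3, 18+0) = 18
r[4] = max(3+18, 14+14, 18+3, 18+0) = 28
r[5] = max(3+28, 14+18, 18+14, 18+3, 15+0) = 32
r[6] = max(3+32, 14+28, 18+18, 18+14, 15+3, 40+0) = 42
r[7] = max(3+42, 14+32, 18+28, …, 40+3, 39+0) = 46
r[8] = max(3+46, 14+42, 18+32, …, 39+3, 53+0) = 56
r[9] = max(3+56, 14+46, 18+42, …, 53+3, 52+0) = 60
r[10] = max(3+60, 14+56, 18+46, …, 52+3, 34+0) = 70
Maximum revenue is $70.
Now minimize piece count subject to staying optimal: for each k, pieces[k] = 1 + min over i with p[i]+r[k−i]=r[k] of pieces[k−i].
pieces[7] = 3
pieces[8] = 4
pieces[9] = 4
pieces[10] = 5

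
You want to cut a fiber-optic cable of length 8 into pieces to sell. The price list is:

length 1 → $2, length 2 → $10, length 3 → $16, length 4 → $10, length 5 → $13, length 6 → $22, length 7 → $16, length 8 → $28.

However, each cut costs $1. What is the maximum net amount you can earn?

Consider every possible first cut. net[k] is the best of p[i]+net[k−i] over all sellable i≤k, charging 1 whenever i<k.
net[1] = 2
net[2] = 10
net[3] = 16
net[4] = 19  (first piece 2, then net[2]=10)
net[5] = 25  (first piece 2, then net[3]=16)
net[6] = 31  (first piece 3, then net[3]=16)
net[7] = 34  (first piece 2, then net[5]=25)
net[8] = 40  (first piece 2, then net[6]=31)
One optimal plan: pieces 3 + 3 + 2 (2 cuts) → $42 − $2 = $40.

40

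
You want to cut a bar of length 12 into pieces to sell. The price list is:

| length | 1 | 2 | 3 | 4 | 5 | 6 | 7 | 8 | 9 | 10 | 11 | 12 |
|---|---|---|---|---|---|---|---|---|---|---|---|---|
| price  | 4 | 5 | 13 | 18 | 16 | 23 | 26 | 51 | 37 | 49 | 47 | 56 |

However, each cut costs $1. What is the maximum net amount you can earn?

68

Consider every possible first cut. v[k] is the best of p[i]+v[k−i] over all sellable i≤k, charging 1 whenever i<k.
v[1] = 4
v[2] = max(4+4-1, 5+0) = 7
v[3] = max(4+7-1, 5+4-1, 13+0) = 13
v[4] = max(4+13-1, 5+7-1, 13+4-1, 18+0) = 18
v[5] = max(4+18-1, 5+13-1, 13+7-1, 18+4-1, 16+0) = 21
v[6] = max(4+21-1, 5+18-1, 13+13-1, 18+7-1, 16+4-1, 23+0) = 25
v[7] = max(4+25-1, 5+21-1, 13+18-1, …, 23+4-1, 26+0) = 30
v[8] = max(4+30-1, 5+25-1, 13+21-1, …, 26+4-1, 51+0) = 51
v[9] = max(4+51-1, 5+30-1, 13+25-1, …, 51+4-1, 37+0) = 54
v[10] = max(4+54-1, 5+51-1, 13+30-1, …, 37+4-1, 49+0) = 57
v[11] = max(4+57-1, 5+54-1, 13+51-1, …, 49+4-1, 47+0) = 63
v[12] = max(4+63-1, 5+57-1, 13+54-1, …, 47+4-1, 56+0) = 68
One optimal plan: pieces 8 + 4 (1 cut) → $69 − $1 = $68.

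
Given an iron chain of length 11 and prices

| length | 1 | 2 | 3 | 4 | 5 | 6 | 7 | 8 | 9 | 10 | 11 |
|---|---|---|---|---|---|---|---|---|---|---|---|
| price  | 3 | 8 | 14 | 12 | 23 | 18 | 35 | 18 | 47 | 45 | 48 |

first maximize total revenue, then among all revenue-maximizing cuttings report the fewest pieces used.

2

Consider every possible first cut. r[k] is the best of p[i]+r[k−i] over all sellable i≤k.
r[1] = 3
r[2] = max(3+3, 8+0) = 8
r[3] = max(3+8, 8+3, 14+0) = 14
r[4] = max(3+14, 8+8, 14+3, 12+0) = 17
r[5] = max(3+17, 8+14, 14+8, 12+3, 23+0) = 23
r[6] = max(3+23, 8+17, 14+14, 12+8, 23+3, 18+0) = 28
r[7] = max(3+28, 8+23, 14+17, …, 18+3, 35+0) = 35
r[8] = max(3+35, 8+28, 14+23, …, 35+3, 18+0) = 38
r[9] = max(3+38, 8+35, 14+28, …, 18+3, 47+0) = 47
r[10] = max(3+47, 8+38, 14+35, …, 47+3, 45+0) = 50
r[11] = max(3+50, 8+47, 14+38, …, 45+3, 48+0) = 55
Maximum revenue is $55.
Now minimize piece count subject to staying optimal: for each k, pieces[k] = 1 + min over i with p[i]+r[k−i]=r[k] of pieces[k−i].
pieces[8] = 2
pieces[9] = 1
pieces[10] = 2
pieces[11] = 2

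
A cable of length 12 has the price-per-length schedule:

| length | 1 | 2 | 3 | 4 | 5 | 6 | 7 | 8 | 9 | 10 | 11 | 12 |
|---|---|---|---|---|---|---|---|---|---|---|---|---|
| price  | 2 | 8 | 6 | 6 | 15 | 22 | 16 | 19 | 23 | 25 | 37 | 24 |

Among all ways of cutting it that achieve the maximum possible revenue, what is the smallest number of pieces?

Let r[k] be the best obtainable value from length k. For each k, try every first piece i and keep the best of price[i] + r[k−i].
r[1] = 2
r[2] = max(2+2, 8+0) = 8
r[3] = max(2+8, 8+2, 6+0) = 10
r[4] = max(2+10, 8+8, 6+2, 6+0) = 16
r[5] = max(2+16, 8+10, 6+8, 6+2, 15+0) = 18
r[6] = max(2+18, 8+16, 6+10, 6+8, 15+2, 22+0) = 24
r[7] = max(2+24, 8+18, 6+16, …, 22+2, 16+0) = 26
r[8] = max(2+26, 8+24, 6+18, …, 16+2, 19+0) = 32
r[9] = max(2+32, 8+26, 6+24, …, 19+2, 23+0) = 34
r[10] = max(2+34, 8+32, 6+26, …, 23+2, 25+0) = 40
r[11] = max(2+40, 8+34, 6+32, …, 25+2, 37+0) = 42
r[12] = max(2+42, 8+40, 6+34, …, 37+2, 24+0) = 48
Maximum revenue is 48.
Now minimize piece count subject to staying optimal: for each k, pieces[k] = 1 + min over i with p[i]+r[k−i]=r[k] of pieces[k−i].
pieces[9] = 5
pieces[10] = 5
pieces[11] = 6
pieces[12] = 6

6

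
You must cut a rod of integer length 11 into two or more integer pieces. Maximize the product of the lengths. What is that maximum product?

Define f[k] = max over 1≤i<k of i · max(k−i, f[k−i]); the inner max lets the remainder stay uncut if that's better.
f[2] = 1·max(1,0) = 1·1 = 1
f[3] = max(1·2, 2·1) = 2
f[4] = max(1·3, 2·2, 3·1) = 4
f[5] = max(1·4, 2·3, 3·2, 4·1) = 6
f[6] = max(1·6, 2·4, 3·3, 4·2, 5·1) = 9
f[7] = max(1·9, 2·6, 3·4, 4·3, 5·2, 6·1) = 12
f[8] = max(1·12, 2·9, 3·6, …, 6·2, 7·1) = 18
f[9] = max(1·18, 2·12, 3·9, …, 7·2, 8·1) = 27
f[10] = max(1·27, 2·18, 3·12, …, 8·2, 9·1) = 36
f[11] = max(1·36, 2·27, 3·18, …, 9·2, 10·1) = 54
One optimal split: 3 + 3 + 3 + 2; product 3·3·3·2 = 54.

54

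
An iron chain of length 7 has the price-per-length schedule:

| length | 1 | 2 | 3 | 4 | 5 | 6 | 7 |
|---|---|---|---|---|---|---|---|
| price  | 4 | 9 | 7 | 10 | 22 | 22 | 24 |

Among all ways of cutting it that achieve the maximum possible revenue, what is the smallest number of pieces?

2

Build r[k] bottom-up: r[k] = max over allowed piece i of (p[i] + r[k−i]).
r[1] = 4
r[2] = 9
r[3] = 13  (first piece 1, then r[2]=9)
r[4] = 18  (first piece 2, then r[2]=9)
r[5] = 22  (first piece 1, then r[4]=18)
r[6] = 27  (first piece 2, then r[4]=18)
r[7] = 31  (first piece 1, then r[6]=27)
Maximum revenue is $31.
Now minimize piece count subject to staying optimal: for each k, pieces[k] = 1 + min over i with p[i]+r[k−i]=r[k] of pieces[k−i].
pieces[4] = 2
pieces[5] = 1
pieces[6] = 3
pieces[7] = 2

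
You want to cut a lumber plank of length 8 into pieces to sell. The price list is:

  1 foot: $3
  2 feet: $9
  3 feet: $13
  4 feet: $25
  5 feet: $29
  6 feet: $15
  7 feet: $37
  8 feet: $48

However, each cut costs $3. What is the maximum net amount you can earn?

Build r[k] bottom-up: r[k] = max over allowed piece i of (p[i] + r[k−i]) − 3 per cut.
r[1] = 3
r[2] = 9
r[3] = 13
r[4] = 25
r[5] = 29
r[6] = 31  (first piece 2, then r[4]=25)
r[7] = 37
r[8] = 48
Best is to make no cuts and sell whole for $48.

48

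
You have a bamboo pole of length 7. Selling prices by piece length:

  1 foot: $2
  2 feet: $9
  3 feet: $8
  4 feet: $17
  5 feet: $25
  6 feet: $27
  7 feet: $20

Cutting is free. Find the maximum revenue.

Build best[k] bottom-up: best[k] = max over allowed piece i of (p[i] + best[k−i]).
best[1] = 2
best[2] = 9
best[3] = 11  (first piece 1, then best[2]=9)
best[4] = 18  (first piece 2, then best[2]=9)
best[5] = 25
best[6] = 27  (first piece 1, then best[5]=25)
best[7] = 34  (first piece 2, then best[5]=25)
One optimal cutting: 5 + 2 → $25 + $9 = $34.

34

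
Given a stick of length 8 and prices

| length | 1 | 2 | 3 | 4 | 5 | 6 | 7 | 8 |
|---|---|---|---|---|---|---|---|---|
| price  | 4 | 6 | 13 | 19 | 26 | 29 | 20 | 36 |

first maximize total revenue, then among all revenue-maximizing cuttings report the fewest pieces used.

Consider every possible first cut. r[k] is the best of p[i]+r[k−i] over all sellable i≤k.
r[1] = 4
r[2] = max(4+4, 6+0) = 8
r[3] = max(4+8, 6+4, 13+0) = 13
r[4] = max(4+13, 6+8, 13+4, 19+0) = 19
r[5] = max(4+19, 6+13, 13+8, 19+4, 26+0) = 26
r[6] = max(4+26, 6+19, 13+13, 19+8, 26+4, 29+0) = 30
r[7] = max(4+30, 6+26, 13+19, …, 29+4, 20+0) = 34
r[8] = max(4+34, 6+30, 13+26, …, 20+4, 36+0) = 39
Maximum revenue is $39.
Now minimize piece count subject to staying optimal: for each k, pieces[k] = 1 + min over i with p[i]+r[k−i]=r[k] of pieces[k−i].
pieces[5] = 1
pieces[6] = 2
pieces[7] = 3
pieces[8] = 2

2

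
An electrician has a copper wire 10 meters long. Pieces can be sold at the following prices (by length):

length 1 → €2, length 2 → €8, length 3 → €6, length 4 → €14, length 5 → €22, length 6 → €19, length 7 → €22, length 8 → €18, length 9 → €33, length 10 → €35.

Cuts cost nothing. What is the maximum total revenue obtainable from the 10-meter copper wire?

Build r[k] bottom-up: r[k] = max over allowed piece i of (p[i] + r[k−i]).
r[1] = 2
r[2] = 8
r[3] = 10  (first piece 1, then r[2]=8)
r[4] = 16  (first piece 2, then r[2]=8)
r[5] = 22
r[6] = 24  (first piece 1, then r[5]=22)
r[7] = 30  (first piece 2, then r[5]=22)
r[8] = 32  (first piece 1, then r[7]=30)
r[9] = 38  (first piece 2, then r[7]=30)
r[10] = 44  (first piece 5, then r[5]=22)
One optimal cutting: 5 + 5 → €22 + €22 = €44.

44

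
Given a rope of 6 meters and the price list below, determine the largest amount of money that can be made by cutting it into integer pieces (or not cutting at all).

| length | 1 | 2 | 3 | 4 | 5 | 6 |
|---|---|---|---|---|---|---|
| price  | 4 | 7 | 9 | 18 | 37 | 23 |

Build best[k] bottom-up: best[k] = max over allowed piece i of (p[i] + best[k−i]).
best[1] = 4
best[2] = 8  (first piece 1, then best[1]=4)
best[3] = 12  (first piece 1, then best[2]=8)
best[4] = 18
best[5] = 37
best[6] = 41  (first piece 1, then best[5]=37)
One optimal cutting: 5 + 1 → 37 + 4 = 41.

41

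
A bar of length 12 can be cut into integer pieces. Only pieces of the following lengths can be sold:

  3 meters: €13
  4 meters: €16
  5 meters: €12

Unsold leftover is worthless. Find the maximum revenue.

Build best[k] bottom-up: best[k] = max over allowed piece i of (p[i] + best[k−i]).
best[1] = 0
best[2] = 0
best[3] = 13
best[4] = max(13+0, 16+0) = 16
best[5] = max(13+0, 16+0, 12+0) = 16
best[6] = max(13+13, 16+0, 12+0) = 26
best[7] = max(13+16, 16+13, 12+0) = 29
best[8] = max(13+16, 16+16, 12+13) = 32
best[9] = max(13+26, 16+16, 12+16) = 39
best[10] = max(13+29, 16+26, 12+16) = 42
best[11] = max(13+32, 16+29, 12+26) = 45
best[12] = max(13+39, 16+32, 12+29) = 52
One optimal cutting: 3 + 3 + 3 + 3 → €52.

52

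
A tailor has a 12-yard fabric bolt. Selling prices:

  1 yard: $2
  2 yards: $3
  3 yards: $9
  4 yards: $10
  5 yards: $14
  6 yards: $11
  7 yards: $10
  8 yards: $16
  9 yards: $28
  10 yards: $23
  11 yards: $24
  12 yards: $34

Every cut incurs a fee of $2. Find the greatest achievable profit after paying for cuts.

35

Build net[k] bottom-up: net[k] = max over allowed piece i of (p[i] + net[k−i]) − 2 per cut.
net[1] = 2
net[2] = max(2+2-2, 3+0) = 3
net[3] = max(2+3-2, 3+2-2, 9+0) = 9
net[4] = max(2+9-2, 3+3-2, 9+2-2, 10+0) = 10
net[5] = max(2+10-2, 3+9-2, 9+3-2, 10+2-2, 14+0) = 14
net[6] = max(2+14-2, 3+10-2, 9+9-2, 10+3-2, 14+2-2, 11+0) = 16
net[7] = max(2+16-2, 3+14-2, 9+10-2, …, 11+2-2, 10+0) = 17
net[8] = max(2+17-2, 3+16-2, 9+14-2, …, 10+2-2, 16+0) = 21
net[9] = max(2+21-2, 3+17-2, 9+16-2, …, 16+2-2, 28+0) = 28
net[10] = max(2+28-2, 3+21-2, 9+17-2, …, 28+2-2, 23+0) = 28
net[11] = max(2+28-2, 3+28-2, 9+21-2, …, 23+2-2, 24+0) = 29
net[12] = max(2+29-2, 3+28-2, 9+28-2, …, 24+2-2, 34+0) = 35
One optimal plan: pieces 9 + 3 (1 cut) → $37 − $2 = $35.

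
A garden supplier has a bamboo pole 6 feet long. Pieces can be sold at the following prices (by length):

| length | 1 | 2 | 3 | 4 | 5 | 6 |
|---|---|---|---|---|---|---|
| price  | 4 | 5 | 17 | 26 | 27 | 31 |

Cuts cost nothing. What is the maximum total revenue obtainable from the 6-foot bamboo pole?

34

Let v[k] be the best obtainable value from length k. For each k, try every first piece i and keep the best of price[i] + v[k−i].
v[1] = 4
v[2] = max(4+4, 5+0) = 8
v[3] = max(4+8, 5+4, 17+0) = 17
v[4] = max(4+17, 5+8, 17+4, 26+0) = 26
v[5] = max(4+26, 5+17, 17+8, 26+4, 27+0) = 30
v[6] = max(4+30, 5+26, 17+17, 26+8, 27+4, 31+0) = 34
One optimal cutting: 4 + 1 + 1 → $26 + $4 + $4 = $34.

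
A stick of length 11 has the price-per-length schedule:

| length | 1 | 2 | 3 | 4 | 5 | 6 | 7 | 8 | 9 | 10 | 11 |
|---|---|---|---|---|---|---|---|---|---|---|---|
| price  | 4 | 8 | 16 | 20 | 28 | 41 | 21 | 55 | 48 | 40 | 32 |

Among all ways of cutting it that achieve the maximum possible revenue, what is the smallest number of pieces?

Consider every possible first cut. r[k] is the best of p[i]+r[k−i] over all sellable i≤k.
r[1] = 4
r[2] = 8  (first piece 1, then r[1]=4)
r[3] = 16
r[4] = 20  (first piece 1, then r[3]=16)
r[5] = 28
r[6] = 41
r[7] = 45  (first piece 1, then r[6]=41)
r[8] = 55
r[9] = 59  (first piece 1, then r[8]=55)
r[10] = 63  (first piece 1, then r[9]=59)
r[11] = 71  (first piece 3, then r[8]=55)
Maximum revenue is 71.
Now minimize piece count subject to staying optimal: for each k, pieces[k] = 1 + min over i with p[i]+r[k−i]=r[k] of pieces[k−i].
pieces[8] = 1
pieces[9] = 2
pieces[10] = 2
pieces[11] = 2

2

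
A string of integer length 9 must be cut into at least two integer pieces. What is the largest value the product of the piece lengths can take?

27

Fill prod[k] for k=2..9: at each k try every first piece i and multiply by the better of (k−i) uncut or prod[k−i].
Small cases: prod[2]=1.
prod[3] = 1·max(2,1) = 1·2 = 2
prod[4] = 2·max(2,1) = 2·2 = 4
prod[5] = 2·max(3,2) = 2·3 = 6
prod[6] = 3·max(3,2) = 3·3 = 9
prod[7] = 2·max(5,6) = 2·6 = 12
prod[8] = 2·max(6,9) = 2·9 = 18
prod[9] = 3·max(6,9) = 3·9 = 27
One optimal split: 3 + 3 + 3; product 3·3·3 = 27.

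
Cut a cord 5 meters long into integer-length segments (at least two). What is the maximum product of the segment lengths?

Let m[k] be the best product for length k (with at least one cut). For each first piece i, the rest contributes max(k−i, m[k−i]).
m[2] = 1*max(1,0) = 1*1 = 1
m[3] = 1*max(2,1) = 1*2 = 2
m[4] = 2*max(2,1) = 2*2 = 4
m[5] = 2*max(3,2) = 2*3 = 6
One optimal split: 3 + 2; product 3*2 = 6.

6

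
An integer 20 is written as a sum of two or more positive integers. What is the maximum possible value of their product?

Let prod[k] be the best product for length k (with at least one cut). For each first piece i, the rest contributes max(k−i, prod[k−i]).
prod[2] = 1×max(1,0) = 1×1 = 1
prod[3] = 1×max(2,1) = 1×2 = 2
prod[4] = 2×max(2,1) = 2×2 = 4
prod[5] = 2×max(3,2) = 2×3 = 6
prod[6] = 3×max(3,2) = 3×3 = 9
prod[7] = 2×max(5,6) = 2×6 = 12
prod[8] = 2×max(6,9) = 2×9 = 18
prod[9] = 3×max(6,9) = 3×9 = 27
prod[10] = 2×max(8,18) = 2×18 = 36
prod[11] = 2×max(9,27) = 2×27 = 54
prod[12] = 3×max(9,27) = 3×27 = 81
prod[13] = 2×max(11,54) = 2×54 = 108
prod[14] = 2×max(12,81) = 2×81 = 162
prod[15] = 3×max(12,81) = 3×81 = 243
prod[16] = 2×max(14,162) = 2×162 = 324
prod[17] = 2×max(15,243) = 2×243 = 486
prod[18] = 3×max(15,243) = 3×243 = 729
prod[19] = 2×max(17,486) = 2×486 = 972
prod[20] = 2×max(18,729) = 2×729 = 1458
One optimal split: 3 + 3 + 3 + 3 + 3 + 3 + 2; product 3×3×3×3×3×3×2 = 1458.

1458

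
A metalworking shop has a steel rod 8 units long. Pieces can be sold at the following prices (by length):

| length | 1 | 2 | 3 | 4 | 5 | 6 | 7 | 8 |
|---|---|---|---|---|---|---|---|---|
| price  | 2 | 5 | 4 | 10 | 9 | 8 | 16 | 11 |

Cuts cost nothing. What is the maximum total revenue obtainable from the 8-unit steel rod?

Build best[k] bottom-up: best[k] = max over allowed piece i of (p[i] + best[k−i]).
best[1] = 2
best[2] = max(2+2, 5+0) = 5
best[3] = max(2+5, 5+2, 4+0) = 7
best[4] = max(2+7, 5+5, 4+2, 10+0) = 10
best[5] = max(2+10, 5+7, 4+5, 10+2, 9+0) = 12
best[6] = max(2+12, 5+10, 4+7, 10+5, 9+2, 8+0) = 15
best[7] = max(2+15, 5+12, 4+10, …, 8+2, 16+0) = 17
best[8] = max(2+17, 5+15, 4+12, …, 16+2, 11+0) = 20
One optimal cutting: 2 + 2 + 2 + 2 → $5 + $5 + $5 + $5 = $20.

20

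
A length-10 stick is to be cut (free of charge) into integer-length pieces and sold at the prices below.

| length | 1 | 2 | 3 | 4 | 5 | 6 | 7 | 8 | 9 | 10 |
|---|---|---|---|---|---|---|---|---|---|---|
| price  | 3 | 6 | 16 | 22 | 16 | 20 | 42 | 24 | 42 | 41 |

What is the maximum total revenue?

58

Build v[k] bottom-up: v[k] = max over allowed piece i of (p[i] + v[k−i]).
v[1] = 3
v[2] = max(3+3, 6+0) = 6
v[3] = max(3+6, 6+3, 16+0) = 16
v[4] = max(3+16, 6+6, 16+3, 22+0) = 22
v[5] = max(3+22, 6+16, 16+6, 22+3, 16+0) = 25
v[6] = max(3+25, 6+22, 16+16, 22+6, 16+3, 20+0) = 32
v[7] = max(3+32, 6+25, 16+22, …, 20+3, 42+0) = 42
v[8] = max(3+42, 6+32, 16+25, …, 42+3, 24+0) = 45
v[9] = max(3+45, 6+42, 16+32, …, 24+3, 42+0) = 48
v[10] = max(3+48, 6+45, 16+42, …, 42+3, 41+0) = 58
One optimal cutting: 7 + 3 → $42 + $16 = $58.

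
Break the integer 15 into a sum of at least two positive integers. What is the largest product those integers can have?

243

Define g[k] = max over 1≤i<k of i · max(k−i, g[k−i]); the inner max lets the remainder stay uncut if that's better.
Small cases: g[2]=1, g[3]=2, g[4]=4, g[5]=6, g[6]=9, g[7]=12, g[8]=18, g[9]=27, g[10]=36.
g[11] = 2·max(9,27) = 2·27 = 54
g[12] = 3·max(9,27) = 3·27 = 81
g[13] = 2·max(11,54) = 2·54 = 108
g[14] = 2·max(12,81) = 2·81 = 162
g[15] = 3·max(12,81) = 3·81 = 243
One optimal split: 3 + 3 + 3 + 3 + 3; product 3·3·3·3·3 = 243.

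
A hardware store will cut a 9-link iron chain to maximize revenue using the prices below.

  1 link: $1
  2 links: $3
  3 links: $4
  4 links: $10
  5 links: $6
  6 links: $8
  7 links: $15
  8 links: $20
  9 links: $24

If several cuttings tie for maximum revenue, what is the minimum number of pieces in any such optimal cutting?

Build r[k] bottom-up: r[k] = max over allowed piece i of (p[i] + r[k−i]).
r[1] = 1
r[2] = max(1+1, 3+0) = 3
r[3] = max(1+3, 3+1, 4+0) = 4
r[4] = max(1+4, 3+3, 4+1, 10+0) = 10
r[5] = max(1+10, 3+4, 4+3, 10+1, 6+0) = 11
r[6] = max(1+11, 3+10, 4+4, 10+3, 6+1, 8+0) = 13
r[7] = max(1+13, 3+11, 4+10, …, 8+1, 15+0) = 15
r[8] = max(1+15, 3+13, 4+11, …, 15+1, 20+0) = 20
r[9] = max(1+20, 3+15, 4+13, …, 20+1, 24+0) = 24
Maximum revenue is $24.
Now minimize piece count subject to staying optimal: for each k, pieces[k] = 1 + min over i with p[i]+r[k−i]=r[k] of pieces[k−i].
pieces[6] = 2
pieces[7] = 1
pieces[8] = 1
pieces[9] = 1

1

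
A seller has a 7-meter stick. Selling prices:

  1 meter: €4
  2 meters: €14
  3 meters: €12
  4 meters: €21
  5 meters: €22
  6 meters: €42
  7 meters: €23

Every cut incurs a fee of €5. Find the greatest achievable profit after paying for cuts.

Let r[k] be the best obtainable value from length k. For each k, try every first piece i and keep the best of price[i] + r[k−i] minus the 5 cut fee when i<k.
r[1] = 4
r[2] = max(4+4-5, 14+0) = 14
r[3] = max(4+14-5, 14+4-5, 12+0) = 13
r[4] = max(4+13-5, 14+14-5, 12+4-5, 21+0) = 23
r[5] = max(4+23-5, 14+13-5, 12+14-5, 21+4-5, 22+0) = 22
r[6] = max(4+22-5, 14+23-5, 12+13-5, 21+14-5, 22+4-5, 42+0) = 42
r[7] = max(4+42-5, 14+22-5, 12+23-5, …, 42+4-5, 23+0) = 41
One optimal plan: pieces 6 + 1 (1 cut) → €46 − €5 = €41.

41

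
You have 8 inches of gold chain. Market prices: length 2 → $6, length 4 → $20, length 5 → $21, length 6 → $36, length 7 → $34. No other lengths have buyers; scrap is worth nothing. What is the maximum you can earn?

42

Build r[k] bottom-up: r[k] = max over allowed piece i of (p[i] + r[k−i]).
r[1] = 0
r[2] = 6
r[3] = 6
r[4] = max(6+6, 20+0) = 20
r[5] = max(6+6, 20+0, 21+0) = 21
r[6] = max(6+20, 20+6, 21+0, 36+0) = 36
r[7] = max(6+21, 20+6, 21+6, 36+0, 34+0) = 36
r[8] = max(6+36, 20+20, 21+6, 36+6, 34+0) = 42
One optimal cutting: 6 + 2 → $42.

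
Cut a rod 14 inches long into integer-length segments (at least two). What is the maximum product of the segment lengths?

Define P[k] = max over 1≤i<k of i · max(k−i, P[k−i]); the inner max lets the remainder stay uncut if that's better.
P[2] = 1×max(1,0) = 1×1 = 1
P[3] = 1×max(2,1) = 1×2 = 2
P[4] = 2×max(2,1) = 2×2 = 4
P[5] = 2×max(3,2) = 2×3 = 6
P[6] = 3×max(3,2) = 3×3 = 9
P[7] = 2×max(5,6) = 2×6 = 12
P[8] = 2×max(6,9) = 2×9 = 18
P[9] = 3×max(6,9) = 3×9 = 27
P[10] = 2×max(8,18) = 2×18 = 36
P[11] = 2×max(9,27) = 2×27 = 54
P[12] = 3×max(9,27) = 3×27 = 81
P[13] = 2×max(11,54) = 2×54 = 108
P[14] = 2×max(12,81) = 2×81 = 162
One optimal split: 3 + 3 + 3 + 3 + 2; product 3×3×3×3×2 = 162.

162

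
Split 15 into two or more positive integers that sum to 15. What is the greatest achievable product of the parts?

243

Let prod[k] be the best product for length k (with at least one cut). For each first piece i, the rest contributes max(k−i, prod[k−i]).
prod[2] = 1*max(1,0) = 1*1 = 1
prod[3] = 1*max(2,1) = 1*2 = 2
prod[4] = 2*max(2,1) = 2*2 = 4
prod[5] = 2*max(3,2) = 2*3 = 6
prod[6] = 3*max(3,2) = 3*3 = 9
prod[7] = 2*max(5,6) = 2*6 = 12
prod[8] = 2*max(6,9) = 2*9 = 18
prod[9] = 3*max(6,9) = 3*9 = 27
prod[10] = 2*max(8,18) = 2*18 = 36
prod[11] = 2*max(9,27) = 2*27 = 54
prod[12] = 3*max(9,27) = 3*27 = 81
prod[13] = 2*max(11,54) = 2*54 = 108
prod[14] = 2*max(12,81) = 2*81 = 162
prod[15] = 3*max(12,81) = 3*81 = 243
One optimal split: 3 + 3 + 3 + 3 + 3; product 3*3*3*3*3 = 243.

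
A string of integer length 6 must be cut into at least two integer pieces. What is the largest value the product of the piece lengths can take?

Define f[k] = max over 1≤i<k of i · max(k−i, f[k−i]); the inner max lets the remainder stay uncut if that's better.
f[2] = 1·max(1,0) = 1·1 = 1
f[3] = 1·max(2,1) = 1·2 = 2
f[4] = 2·max(2,1) = 2·2 = 4
f[5] = 2·max(3,2) = 2·3 = 6
f[6] = 3·max(3,2) = 3·3 = 9
One optimal split: 3 + 3; product 3·3 = 9.

9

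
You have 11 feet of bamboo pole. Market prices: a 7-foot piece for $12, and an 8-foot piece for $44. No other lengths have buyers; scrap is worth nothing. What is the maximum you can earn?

44

Consider every possible first cut. f[k] is the best of p[i]+f[k−i] over all sellable i≤k.
f[1] = 0
f[2] = 0
f[3] = 0
f[4] = 0
f[5] = 0
f[6] = 0
f[7] = 12
f[8] = 44
f[9] = 44
f[10] = 44
f[11] = 44
One optimal cutting: pieces 8 with 3 feet of scrap → $44.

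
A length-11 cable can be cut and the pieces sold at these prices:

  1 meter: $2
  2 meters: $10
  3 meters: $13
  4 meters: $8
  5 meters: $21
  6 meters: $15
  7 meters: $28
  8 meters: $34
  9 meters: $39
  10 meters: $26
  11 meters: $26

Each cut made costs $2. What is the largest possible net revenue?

Build net[k] bottom-up: net[k] = max over allowed piece i of (p[i] + net[k−i]) − 2 per cut.
net[1] = 2
net[2] = 10
net[3] = 13
net[4] = 18  (first piece 2, then net[2]=10)
net[5] = 21  (first piece 2, then net[3]=13)
net[6] = 26  (first piece 2, then net[4]=18)
net[7] = 29  (first piece 2, then net[5]=21)
net[8] = 34  (first piece 2, then net[6]=26)
net[9] = 39
net[10] = 42  (first piece 2, then net[8]=34)
net[11] = 47  (first piece 2, then net[9]=39)
One optimal plan: pieces 9 + 2 (1 cut) → $49 − $2 = $47.

47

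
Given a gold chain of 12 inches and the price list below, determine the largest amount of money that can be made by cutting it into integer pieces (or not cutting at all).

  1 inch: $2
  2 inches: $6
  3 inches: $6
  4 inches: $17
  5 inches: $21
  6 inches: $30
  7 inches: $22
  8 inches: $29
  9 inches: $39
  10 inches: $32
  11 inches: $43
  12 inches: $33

Consider every possible first cut. v[k] is the best of p[i]+v[k−i] over all sellable i≤k.
v[1] = 2
v[2] = 6
v[3] = 8  (first piece 1, then v[2]=6)
v[4] = 17
v[5] = 21
v[6] = 30
v[7] = 32  (first piece 1, then v[6]=30)
v[8] = 36  (first piece 2, then v[6]=30)
v[9] = 39
v[10] = 47  (first piece 4, then v[6]=30)
v[11] = 51  (first piece 5, then v[6]=30)
v[12] = 60  (first piece 6, then v[6]=30)
One optimal cutting: 6 + 6 → $30 + $30 = $60.

60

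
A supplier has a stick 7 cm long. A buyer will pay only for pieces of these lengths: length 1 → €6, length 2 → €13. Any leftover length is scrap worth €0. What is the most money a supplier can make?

Let f[k] be the best obtainable value from length k. For each k, try every first piece i and keep the best of price[i] + f[k−i].
f[1] = 6
f[2] = 13
f[3] = 19  (first piece 1, then f[2]=13)
f[4] = 26  (first piece 2, then f[2]=13)
f[5] = 32  (first piece 1, then f[4]=26)
f[6] = 39  (first piece 2, then f[4]=26)
f[7] = 45  (first piece 1, then f[6]=39)
One optimal cutting: 2 + 2 + 2 + 1 → €45.

45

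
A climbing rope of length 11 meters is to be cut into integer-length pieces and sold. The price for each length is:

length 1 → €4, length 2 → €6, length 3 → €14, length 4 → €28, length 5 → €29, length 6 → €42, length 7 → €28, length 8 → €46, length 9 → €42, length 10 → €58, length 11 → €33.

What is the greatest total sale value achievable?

74

Let R[k] be the best obtainable value from length k. For each k, try every first piece i and keep the best of price[i] + R[k−i].
R[1] = 4
R[2] = 8  (first piece 1, then R[1]=4)
R[3] = 14
R[4] = 28
R[5] = 32  (first piece 1, then R[4]=28)
R[6] = 42
R[7] = 46  (first piece 1, then R[6]=42)
R[8] = 56  (first piece 4, then R[4]=28)
R[9] = 60  (first piece 1, then R[8]=56)
R[10] = 70  (first piece 4, then R[6]=42)
R[11] = 74  (first piece 1, then R[10]=70)
One optimal cutting: 6 + 4 + 1 → €42 + €28 + €4 = €74.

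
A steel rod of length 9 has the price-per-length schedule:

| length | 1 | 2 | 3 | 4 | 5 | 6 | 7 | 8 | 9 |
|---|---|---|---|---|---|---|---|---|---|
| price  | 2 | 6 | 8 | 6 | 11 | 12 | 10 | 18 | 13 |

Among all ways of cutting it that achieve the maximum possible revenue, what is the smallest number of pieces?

Let r[k] be the best obtainable value from length k. For each k, try every first piece i and keep the best of price[i] + r[k−i].
r[1] = 2
r[2] = max(2+2, 6+0) = 6
r[3] = max(2+6, 6+2, 8+0) = 8
r[4] = max(2+8, 6+6, 8+2, 6+0) = 12
r[5] = max(2+12, 6+8, 8+6, 6+2, 11+0) = 14
r[6] = max(2+14, 6+12, 8+8, 6+6, 11+2, 12+0) = 18
r[7] = max(2+18, 6+14, 8+12, …, 12+2, 10+0) = 20
r[8] = max(2+20, 6+18, 8+14, …, 10+2, 18+0) = 24
r[9] = max(2+24, 6+20, 8+18, …, 18+2, 13+0) = 26
Maximum revenue is $26.
Now minimize piece count subject to staying optimal: for each k, pieces[k] = 1 + min over i with p[i]+r[k−i]=r[k] of pieces[k−i].
pieces[6] = 3
pieces[7] = 3
pieces[8] = 4
pieces[9] = 4

4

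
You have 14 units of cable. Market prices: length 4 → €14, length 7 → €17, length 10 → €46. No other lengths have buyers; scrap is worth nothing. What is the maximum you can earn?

Consider every possible first cut. f[k] is the best of p[i]+f[k−i] over all sellable i≤k.
f[1] = 0
f[2] = 0
f[3] = 0
f[4] = 14
f[5] = 14
f[6] = 14
f[7] = max(14+0, 17+0) = 17
f[8] = max(14+14, 17+0) = 28
f[9] = max(14+14, 17+0) = 28
f[10] = max(14+14, 17+0, 46+0) = 46
f[11] = max(14+17, 17+14, 46+0) = 46
f[12] = max(14+28, 17+14, 46+0) = 46
f[13] = max(14+28, 17+14, 46+0) = 46
f[14] = max(14+46, 17+17, 46+14) = 60
One optimal cutting: 10 + 4 → €60.

60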